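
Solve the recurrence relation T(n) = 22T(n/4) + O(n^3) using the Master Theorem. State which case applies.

Master Theorem for T(n) = 22T(n/4) + O(n^3):

a = 22, b = 4, c = 3
log_b(a) = log_4(22) = 2.2297

Case 3: c = 3 > log_4(22) = 2.2297
T(n) = O(n^3) = O(n^3)

For T(n) = 22T(n/4) + O(n^3): log_4(22) = 2.2297. This is Case 3 of the Master Theorem (c > log_b(a), work dominated by root), giving O(n^3).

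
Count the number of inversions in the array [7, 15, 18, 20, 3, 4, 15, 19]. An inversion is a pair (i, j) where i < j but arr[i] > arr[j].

Finding inversions in [7, 15, 18, 20, 3, 4, 15, 19]:

(0, 4): arr[0]=7 > arr[4]=3
(0, 5): arr[0]=7 > arr[5]=4
(1, 4): arr[1]=15 > arr[4]=3
(1, 5): arr[1]=15 > arr[5]=4
(2, 4): arr[2]=18 > arr[4]=3
(2, 5): arr[2]=18 > arr[5]=4
(2, 6): arr[2]=18 > arr[6]=15
(3, 4): arr[3]=20 > arr[4]=3
(3, 5): arr[3]=20 > arr[5]=4
(3, 6): arr[3]=20 > arr[6]=15
(3, 7): arr[3]=20 > arr[7]=19

Total inversions: 11

The array has 11 inversion(s): (0,4), (0,5), (1,4), (1,5), (2,4), (2,5), (2,6), (3,4), (3,5), (3,6), (3,7). Each pair (i,j) satisfies i < j and arr[i] > arr[j].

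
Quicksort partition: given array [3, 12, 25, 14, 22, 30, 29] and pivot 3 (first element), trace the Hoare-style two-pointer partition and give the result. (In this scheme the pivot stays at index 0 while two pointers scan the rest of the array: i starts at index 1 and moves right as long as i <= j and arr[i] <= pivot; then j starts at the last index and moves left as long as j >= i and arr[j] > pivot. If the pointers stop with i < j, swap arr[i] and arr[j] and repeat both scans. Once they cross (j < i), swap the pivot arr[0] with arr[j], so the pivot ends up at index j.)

Hoare-style two-pointer partition with pivot = 3:

Initial array: [3, 12, 25, 14, 22, 30, 29]

Pointers start at i = 1, j = 6.
i ends at 1, j ends at 0: the pointers have crossed (j < i), so scanning stops.

j = 0, so swapping arr[0] with arr[j] leaves the pivot at position 0: [3, 12, 25, 14, 22, 30, 29]
Pivot position: 0

After partitioning with pivot 3, the array becomes [3, 12, 25, 14, 22, 30, 29]. The pivot is placed at index 0. All elements to the left of the pivot are <= 3, and all elements to the right are > 3.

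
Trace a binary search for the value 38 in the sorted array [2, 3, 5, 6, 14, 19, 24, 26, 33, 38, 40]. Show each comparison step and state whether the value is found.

Binary search for 38 in [2, 3, 5, 6, 14, 19, 24, 26, 33, 38, 40]:

lo=0, hi=10, mid=5, arr[mid]=19 -> 19 < 38, search right half
lo=6, hi=10, mid=8, arr[mid]=33 -> 33 < 38, search right half
lo=9, hi=10, mid=9, arr[mid]=38 -> Found target at index 9!

Binary search finds 38 at index 9 after 3 comparisons. The search repeatedly halves the search space by comparing with the middle element.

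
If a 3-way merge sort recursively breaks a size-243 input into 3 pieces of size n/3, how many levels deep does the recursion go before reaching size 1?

For divide and conquer with division factor 3:

Problem sizes at each level:
Level 0: 243
Level 1: 81
Level 2: 27
Level 3: 9
Level 4: 3
Level 5: 1

The root is level 0 and the size-1 base case is level 5 (the tree spans levels 0 through 5, i.e. 6 levels counting the root), so the depth is the number of divisions: log_3(243) = 5

The recursion tree depth is log_3(243) = 5. At each level, the problem size is divided by 3, so it takes 5 divisions to reduce to a base case of size 1. The algorithm makes 3 recursive calls at each level.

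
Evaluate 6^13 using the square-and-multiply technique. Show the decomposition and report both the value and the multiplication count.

Computing 6^13 by squaring (build up from 6^1; each line after the first costs one multiplication):

6^1 = 6
6^2 = (6^1)^2 = 6^2 = 36
6^3 = 6 * 6^2 = 6 * 36 = 216
6^6 = (6^3)^2 = 216^2 = 46656
6^12 = (6^6)^2 = 46656^2 = 2176782336
6^13 = 6 * 6^12 = 6 * 2176782336 = 13060694016

Result: 13060694016
Multiplications needed: 5 (5 lines after 6^1)

6^13 = 13060694016. Using exponentiation by squaring, this requires 5 multiplications. The key idea: if the exponent is even, square the half-power; if odd, multiply by the base once.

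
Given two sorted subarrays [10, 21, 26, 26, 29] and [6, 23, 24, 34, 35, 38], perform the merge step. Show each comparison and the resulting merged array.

Merging process:

Compare 10 vs 6: take 6 from right. Merged: [6]
Compare 10 vs 23: take 10 from left. Merged: [6, 10]
Compare 21 vs 23: take 21 from left. Merged: [6, 10, 21]
Compare 26 vs 23: take 23 from right. Merged: [6, 10, 21, 23]
Compare 26 vs 24: take 24 from right. Merged: [6, 10, 21, 23, 24]
Compare 26 vs 34: take 26 from left. Merged: [6, 10, 21, 23, 24, 26]
Compare 26 vs 34: take 26 from left. Merged: [6, 10, 21, 23, 24, 26, 26]
Compare 29 vs 34: take 29 from left. Merged: [6, 10, 21, 23, 24, 26, 26, 29]
Append remaining from right: [34, 35, 38]. Merged: [6, 10, 21, 23, 24, 26, 26, 29, 34, 35, 38]

Final merged array: [6, 10, 21, 23, 24, 26, 26, 29, 34, 35, 38]
Total comparisons: 8

The merged array is [6, 10, 21, 23, 24, 26, 26, 29, 34, 35, 38], requiring 8 comparisons. The merge step runs in O(n) time where n is the total number of elements.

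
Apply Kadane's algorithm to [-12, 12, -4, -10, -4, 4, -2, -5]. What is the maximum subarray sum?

Using Kadane's algorithm on [-12, 12, -4, -10, -4, 4, -2, -5]:

Scanning through the array:
Position 1 (value 12): max_ending_here = 12, max_so_far = 12
Position 2 (value -4): max_ending_here = 8, max_so_far = 12
Position 3 (value -10): max_ending_here = -2, max_so_far = 12
Position 4 (value -4): max_ending_here = -4, max_so_far = 12
Position 5 (value 4): max_ending_here = 4, max_so_far = 12
Position 6 (value -2): max_ending_here = 2, max_so_far = 12
Position 7 (value -5): max_ending_here = -3, max_so_far = 12

Maximum subarray: [12]
Maximum sum: 12

The maximum subarray is [12] with sum 12. This subarray runs from index 1 to index 1.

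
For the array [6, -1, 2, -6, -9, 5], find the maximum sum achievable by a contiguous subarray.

Using Kadane's algorithm on [6, -1, 2, -6, -9, 5]:

Scanning through the array:
Position 1 (value -1): max_ending_here = 5, max_so_far = 6
Position 2 (value 2): max_ending_here = 7, max_so_far = 7
Position 3 (value -6): max_ending_here = 1, max_so_far = 7
Position 4 (value -9): max_ending_here = -8, max_so_far = 7
Position 5 (value 5): max_ending_here = 5, max_so_far = 7

Maximum subarray: [6, -1, 2]
Maximum sum: 7

The maximum subarray is [6, -1, 2] with sum 7. This subarray runs from index 0 to index 2.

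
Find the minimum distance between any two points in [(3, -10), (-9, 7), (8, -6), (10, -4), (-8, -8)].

Computing all pairwise distances among 5 points:

d((3, -10), (-9, 7)) = 20.8087
d((3, -10), (8, -6)) = 6.4031
d((3, -10), (10, -4)) = 9.2195
d((3, -10), (-8, -8)) = 11.1803
d((-9, 7), (8, -6)) = 21.4009
d((-9, 7), (10, -4)) = 21.9545
d((-9, 7), (-8, -8)) = 15.0333
d((8, -6), (10, -4)) = 2.8284 <-- minimum
d((8, -6), (-8, -8)) = 16.1245
d((10, -4), (-8, -8)) = 18.4391

Closest pair: (8, -6) and (10, -4) with distance 2.8284

The closest pair is (8, -6) and (10, -4) with Euclidean distance 2.8284. For 5 points, brute-force pairwise comparison is shown above. For large n, the divide-and-conquer algorithm (sort by x, recurse on halves, check the dividing strip) achieves O(n log n).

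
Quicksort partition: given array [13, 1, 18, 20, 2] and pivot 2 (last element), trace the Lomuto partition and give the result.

Lomuto partition with pivot = 2:

Initial array: [13, 1, 18, 20, 2]

arr[0]=13 > 2: no swap
arr[1]=1 <= 2: swap with position 0, array becomes [1, 13, 18, 20, 2]
arr[2]=18 > 2: no swap
arr[3]=20 > 2: no swap

Place pivot at position 1: [1, 2, 18, 20, 13]
Pivot position: 1

After partitioning with pivot 2, the array becomes [1, 2, 18, 20, 13]. The pivot is placed at index 1. All elements to the left of the pivot are <= 2, and all elements to the right are > 2.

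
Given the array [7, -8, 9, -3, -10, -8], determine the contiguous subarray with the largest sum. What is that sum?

Using Kadane's algorithm on [7, -8, 9, -3, -10, -8]:

Scanning through the array:
Position 1 (value -8): max_ending_here = -1, max_so_far = 7
Position 2 (value 9): max_ending_here = 9, max_so_far = 9
Position 3 (value -3): max_ending_here = 6, max_so_far = 9
Position 4 (value -10): max_ending_here = -4, max_so_far = 9
Position 5 (value -8): max_ending_here = -8, max_so_far = 9

Maximum subarray: [9]
Maximum sum: 9

The maximum subarray is [9] with sum 9. This subarray runs from index 2 to index 2.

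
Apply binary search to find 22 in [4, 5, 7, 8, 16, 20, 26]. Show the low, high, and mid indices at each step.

Binary search for 22 in [4, 5, 7, 8, 16, 20, 26]:

lo=0, hi=6, mid=3, arr[mid]=8 -> 8 < 22, search right half
lo=4, hi=6, mid=5, arr[mid]=20 -> 20 < 22, search right half
lo=6, hi=6, mid=6, arr[mid]=26 -> 26 > 22, search left half
lo=6 > hi=5, target 22 not found

Binary search determines that 22 is not in the array after 3 comparisons. The search space was exhausted without finding the target.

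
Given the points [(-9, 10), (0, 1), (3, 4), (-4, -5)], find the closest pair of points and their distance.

Computing all pairwise distances among 4 points:

d((-9, 10), (0, 1)) = 12.7279
d((-9, 10), (3, 4)) = 13.4164
d((-9, 10), (-4, -5)) = 15.8114
d((0, 1), (3, 4)) = 4.2426 <-- minimum
d((0, 1), (-4, -5)) = 7.2111
d((3, 4), (-4, -5)) = 11.4018

Closest pair: (0, 1) and (3, 4) with distance 4.2426

The closest pair is (0, 1) and (3, 4) with Euclidean distance 4.2426. For 4 points, brute-force pairwise comparison is shown above. For large n, the divide-and-conquer algorithm (sort by x, recurse on halves, check the dividing strip) achieves O(n log n).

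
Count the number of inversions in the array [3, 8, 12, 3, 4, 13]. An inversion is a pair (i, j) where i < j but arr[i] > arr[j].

Finding inversions in [3, 8, 12, 3, 4, 13]:

(1, 3): arr[1]=8 > arr[3]=3
(1, 4): arr[1]=8 > arr[4]=4
(2, 3): arr[2]=12 > arr[3]=3
(2, 4): arr[2]=12 > arr[4]=4

Total inversions: 4

The array has 4 inversion(s): (1,3), (1,4), (2,3), (2,4). Each pair (i,j) satisfies i < j and arr[i] > arr[j].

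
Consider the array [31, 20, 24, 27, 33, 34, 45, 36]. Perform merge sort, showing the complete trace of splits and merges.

Merge sort trace:

Split: [31, 20, 24, 27, 33, 34, 45, 36] -> [31, 20, 24, 27] and [33, 34, 45, 36]
  Split: [31, 20, 24, 27] -> [31, 20] and [24, 27]
    Split: [31, 20] -> [31] and [20]
    Merge: [31] + [20] -> [20, 31]
    Split: [24, 27] -> [24] and [27]
    Merge: [24] + [27] -> [24, 27]
  Merge: [20, 31] + [24, 27] -> [20, 24, 27, 31]
  Split: [33, 34, 45, 36] -> [33, 34] and [45, 36]
    Split: [33, 34] -> [33] and [34]
    Merge: [33] + [34] -> [33, 34]
    Split: [45, 36] -> [45] and [36]
    Merge: [45] + [36] -> [36, 45]
  Merge: [33, 34] + [36, 45] -> [33, 34, 36, 45]
Merge: [20, 24, 27, 31] + [33, 34, 36, 45] -> [20, 24, 27, 31, 33, 34, 36, 45]

Final sorted array: [20, 24, 27, 31, 33, 34, 36, 45]

The merge sort proceeds by recursively splitting the array and merging sorted halves.
After all merges, the sorted array is [20, 24, 27, 31, 33, 34, 36, 45].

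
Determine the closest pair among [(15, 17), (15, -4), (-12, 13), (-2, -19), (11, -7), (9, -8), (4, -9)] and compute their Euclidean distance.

Computing all pairwise distances among 7 points:

d((15, 17), (15, -4)) = 21.0
d((15, 17), (-12, 13)) = 27.2947
d((15, 17), (-2, -19)) = 39.8121
d((15, 17), (11, -7)) = 24.3311
d((15, 17), (9, -8)) = 25.7099
d((15, 17), (4, -9)) = 28.2312
d((15, -4), (-12, 13)) = 31.9061
d((15, -4), (-2, -19)) = 22.6716
d((15, -4), (11, -7)) = 5.0
d((15, -4), (9, -8)) = 7.2111
d((15, -4), (4, -9)) = 12.083
d((-12, 13), (-2, -19)) = 33.5261
d((-12, 13), (11, -7)) = 30.4795
d((-12, 13), (9, -8)) = 29.6985
d((-12, 13), (4, -9)) = 27.2029
d((-2, -19), (11, -7)) = 17.6918
d((-2, -19), (9, -8)) = 15.5563
d((-2, -19), (4, -9)) = 11.6619
d((11, -7), (9, -8)) = 2.2361 <-- minimum
d((11, -7), (4, -9)) = 7.2801
d((9, -8), (4, -9)) = 5.099

Closest pair: (11, -7) and (9, -8) with distance 2.2361

The closest pair is (11, -7) and (9, -8) with Euclidean distance 2.2361. For 7 points, brute-force pairwise comparison is shown above. For large n, the divide-and-conquer algorithm (sort by x, recurse on halves, check the dividing strip) achieves O(n log n).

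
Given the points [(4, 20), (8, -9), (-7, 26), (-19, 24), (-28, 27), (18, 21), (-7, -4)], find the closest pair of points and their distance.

Computing all pairwise distances among 7 points:

d((4, 20), (8, -9)) = 29.2746
d((4, 20), (-7, 26)) = 12.53
d((4, 20), (-19, 24)) = 23.3452
d((4, 20), (-28, 27)) = 32.7567
d((4, 20), (18, 21)) = 14.0357
d((4, 20), (-7, -4)) = 26.4008
d((8, -9), (-7, 26)) = 38.0789
d((8, -9), (-19, 24)) = 42.638
d((8, -9), (-28, 27)) = 50.9117
d((8, -9), (18, 21)) = 31.6228
d((8, -9), (-7, -4)) = 15.8114
d((-7, 26), (-19, 24)) = 12.1655
d((-7, 26), (-28, 27)) = 21.0238
d((-7, 26), (18, 21)) = 25.4951
d((-7, 26), (-7, -4)) = 30.0
d((-19, 24), (-28, 27)) = 9.4868 <-- minimum
d((-19, 24), (18, 21)) = 37.1214
d((-19, 24), (-7, -4)) = 30.4631
d((-28, 27), (18, 21)) = 46.3897
d((-28, 27), (-7, -4)) = 37.4433
d((18, 21), (-7, -4)) = 35.3553

Closest pair: (-19, 24) and (-28, 27) with distance 9.4868

The closest pair is (-19, 24) and (-28, 27) with Euclidean distance 9.4868. For 7 points, brute-force pairwise comparison is shown above. For large n, the divide-and-conquer algorithm (sort by x, recurse on halves, check the dividing strip) achieves O(n log n).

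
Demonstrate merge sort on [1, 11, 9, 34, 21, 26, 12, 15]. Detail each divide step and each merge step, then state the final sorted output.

Merge sort trace:

Split: [1, 11, 9, 34, 21, 26, 12, 15] -> [1, 11, 9, 34] and [21, 26, 12, 15]
  Split: [1, 11, 9, 34] -> [1, 11] and [9, 34]
    Split: [1, 11] -> [1] and [11]
    Merge: [1] + [11] -> [1, 11]
    Split: [9, 34] -> [9] and [34]
    Merge: [9] + [34] -> [9, 34]
  Merge: [1, 11] + [9, 34] -> [1, 9, 11, 34]
  Split: [21, 26, 12, 15] -> [21, 26] and [12, 15]
    Split: [21, 26] -> [21] and [26]
    Merge: [21] + [26] -> [21, 26]
    Split: [12, 15] -> [12] and [15]
    Merge: [12] + [15] -> [12, 15]
  Merge: [21, 26] + [12, 15] -> [12, 15, 21, 26]
Merge: [1, 9, 11, 34] + [12, 15, 21, 26] -> [1, 9, 11, 12, 15, 21, 26, 34]

Final sorted array: [1, 9, 11, 12, 15, 21, 26, 34]

The merge sort proceeds by recursively splitting the array and merging sorted halves.
After all merges, the sorted array is [1, 9, 11, 12, 15, 21, 26, 34].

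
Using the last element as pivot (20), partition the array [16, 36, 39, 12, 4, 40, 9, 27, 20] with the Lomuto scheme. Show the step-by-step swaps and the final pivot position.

Lomuto partition with pivot = 20:

Initial array: [16, 36, 39, 12, 4, 40, 9, 27, 20]

arr[0]=16 <= 20: swap with position 0, array becomes [16, 36, 39, 12, 4, 40, 9, 27, 20]
arr[1]=36 > 20: no swap
arr[2]=39 > 20: no swap
arr[3]=12 <= 20: swap with position 1, array becomes [16, 12, 39, 36, 4, 40, 9, 27, 20]
arr[4]=4 <= 20: swap with position 2, array becomes [16, 12, 4, 36, 39, 40, 9, 27, 20]
arr[5]=40 > 20: no swap
arr[6]=9 <= 20: swap with position 3, array becomes [16, 12, 4, 9, 39, 40, 36, 27, 20]
arr[7]=27 > 20: no swap

Place pivot at position 4: [16, 12, 4, 9, 20, 40, 36, 27, 39]
Pivot position: 4

After partitioning with pivot 20, the array becomes [16, 12, 4, 9, 20, 40, 36, 27, 39]. The pivot is placed at index 4. All elements to the left of the pivot are <= 20, and all elements to the right are > 20.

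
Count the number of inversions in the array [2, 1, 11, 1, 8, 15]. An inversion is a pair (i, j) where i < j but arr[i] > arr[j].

Finding inversions in [2, 1, 11, 1, 8, 15]:

(0, 1): arr[0]=2 > arr[1]=1
(0, 3): arr[0]=2 > arr[3]=1
(2, 3): arr[2]=11 > arr[3]=1
(2, 4): arr[2]=11 > arr[4]=8

Total inversions: 4

The array has 4 inversion(s): (0,1), (0,3), (2,3), (2,4). Each pair (i,j) satisfies i < j and arr[i] > arr[j].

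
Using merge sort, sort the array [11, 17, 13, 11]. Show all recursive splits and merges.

Merge sort trace:

Split: [11, 17, 13, 11] -> [11, 17] and [13, 11]
  Split: [11, 17] -> [11] and [17]
  Merge: [11] + [17] -> [11, 17]
  Split: [13, 11] -> [13] and [11]
  Merge: [13] + [11] -> [11, 13]
Merge: [11, 17] + [11, 13] -> [11, 11, 13, 17]

Final sorted array: [11, 11, 13, 17]

The merge sort proceeds by recursively splitting the array and merging sorted halves.
After all merges, the sorted array is [11, 11, 13, 17].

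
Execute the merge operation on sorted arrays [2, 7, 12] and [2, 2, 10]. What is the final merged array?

Merging process:

Compare 2 vs 2: take 2 from left. Merged: [2]
Compare 7 vs 2: take 2 from right. Merged: [2, 2]
Compare 7 vs 2: take 2 from right. Merged: [2, 2, 2]
Compare 7 vs 10: take 7 from left. Merged: [2, 2, 2, 7]
Compare 12 vs 10: take 10 from right. Merged: [2, 2, 2, 7, 10]
Append remaining from left: [12]. Merged: [2, 2, 2, 7, 10, 12]

Final merged array: [2, 2, 2, 7, 10, 12]
Total comparisons: 5

The merged array is [2, 2, 2, 7, 10, 12], requiring 5 comparisons. The merge step runs in O(n) time where n is the total number of elements.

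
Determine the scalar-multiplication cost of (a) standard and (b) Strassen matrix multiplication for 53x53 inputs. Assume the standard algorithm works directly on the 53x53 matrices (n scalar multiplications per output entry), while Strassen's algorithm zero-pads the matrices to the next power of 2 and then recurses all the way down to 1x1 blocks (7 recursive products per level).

Matrix multiplication for 53x53 matrices:

Strassen's algorithm requires power-of-2 dimensions. Pad 53x53 to 64x64 (next power of 2).

Standard algorithm: 53^3 = 148877 multiplications
Strassen's algorithm: 7^(log2(64)) = 7^6 = 117649 multiplications
Savings: 148877 - 117649 = 31228 multiplications

Standard: 148877 multiplications (53^3). Strassen: 117649 multiplications (7^6, after padding to 64x64). Strassen reduces 8 recursive multiplications to 7 at each level.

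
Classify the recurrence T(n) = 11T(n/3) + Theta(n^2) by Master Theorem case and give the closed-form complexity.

Master Theorem for T(n) = 11T(n/3) + O(n^2):

a = 11, b = 3, c = 2
log_b(a) = log_3(11) = 2.1827

Case 1: c = 2 < log_3(11) = 2.1827
T(n) = O(n^(log_3 11))

For T(n) = 11T(n/3) + O(n^2): log_3(11) = 2.1827. This is Case 1 of the Master Theorem (c < log_b(a), work dominated by leaves), giving O(n^(log_3 11)).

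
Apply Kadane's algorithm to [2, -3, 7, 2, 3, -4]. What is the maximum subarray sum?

Using Kadane's algorithm on [2, -3, 7, 2, 3, -4]:

Scanning through the array:
Position 1 (value -3): max_ending_here = -1, max_so_far = 2
Position 2 (value 7): max_ending_here = 7, max_so_far = 7
Position 3 (value 2): max_ending_here = 9, max_so_far = 9
Position 4 (value 3): max_ending_here = 12, max_so_far = 12
Position 5 (value -4): max_ending_here = 8, max_so_far = 12

Maximum subarray: [7, 2, 3]
Maximum sum: 12

The maximum subarray is [7, 2, 3] with sum 12. This subarray runs from index 2 to index 4.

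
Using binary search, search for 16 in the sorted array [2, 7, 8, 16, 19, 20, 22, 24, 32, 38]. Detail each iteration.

Binary search for 16 in [2, 7, 8, 16, 19, 20, 22, 24, 32, 38]:

lo=0, hi=9, mid=4, arr[mid]=19 -> 19 > 16, search left half
lo=0, hi=3, mid=1, arr[mid]=7 -> 7 < 16, search right half
lo=2, hi=3, mid=2, arr[mid]=8 -> 8 < 16, search right half
lo=3, hi=3, mid=3, arr[mid]=16 -> Found target at index 3!

Binary search finds 16 at index 3 after 4 comparisons. The search repeatedly halves the search space by comparing with the middle element.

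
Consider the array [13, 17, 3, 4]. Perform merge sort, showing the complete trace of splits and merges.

Merge sort trace:

Split: [13, 17, 3, 4] -> [13, 17] and [3, 4]
  Split: [13, 17] -> [13] and [17]
  Merge: [13] + [17] -> [13, 17]
  Split: [3, 4] -> [3] and [4]
  Merge: [3] + [4] -> [3, 4]
Merge: [13, 17] + [3, 4] -> [3, 4, 13, 17]

Final sorted array: [3, 4, 13, 17]

The merge sort proceeds by recursively splitting the array and merging sorted halves.
After all merges, the sorted array is [3, 4, 13, 17].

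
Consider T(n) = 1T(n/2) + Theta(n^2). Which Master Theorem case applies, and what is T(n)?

Master Theorem for T(n) = 1T(n/2) + O(n^2):

a = 1, b = 2, c = 2
log_b(a) = log_2(1) = 0.0000

Case 3: c = 2 > log_2(1) = 0.0000
T(n) = O(n^2) = O(n^2)

For T(n) = 1T(n/2) + O(n^2): log_2(1) = 0.0000. This is Case 3 of the Master Theorem (c > log_b(a), work dominated by root), giving O(n^2).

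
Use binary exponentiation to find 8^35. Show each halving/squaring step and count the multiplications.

Computing 8^35 by squaring (build up from 8^1; each line after the first costs one multiplication):

8^1 = 8
8^2 = (8^1)^2 = 8^2 = 64
8^4 = (8^2)^2 = 64^2 = 4096
8^8 = (8^4)^2 = 4096^2 = 16777216
8^16 = (8^8)^2 = 16777216^2 = 281474976710656
8^17 = 8 * 8^16 = 8 * 281474976710656 = 2251799813685248
8^34 = (8^17)^2 = 2251799813685248^2 = 5070602400912917605986812821504
8^35 = 8 * 8^34 = 8 * 5070602400912917605986812821504 = 40564819207303340847894502572032

Result: 40564819207303340847894502572032
Multiplications needed: 7 (7 lines after 8^1)

8^35 = 40564819207303340847894502572032. Using exponentiation by squaring, this requires 7 multiplications. The key idea: if the exponent is even, square the half-power; if odd, multiply by the base once.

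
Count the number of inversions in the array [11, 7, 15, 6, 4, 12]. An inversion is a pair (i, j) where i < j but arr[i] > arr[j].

Finding inversions in [11, 7, 15, 6, 4, 12]:

(0, 1): arr[0]=11 > arr[1]=7
(0, 3): arr[0]=11 > arr[3]=6
(0, 4): arr[0]=11 > arr[4]=4
(1, 3): arr[1]=7 > arr[3]=6
(1, 4): arr[1]=7 > arr[4]=4
(2, 3): arr[2]=15 > arr[3]=6
(2, 4): arr[2]=15 > arr[4]=4
(2, 5): arr[2]=15 > arr[5]=12
(3, 4): arr[3]=6 > arr[4]=4

Total inversions: 9

The array has 9 inversion(s): (0,1), (0,3), (0,4), (1,3), (1,4), (2,3), (2,4), (2,5), (3,4). Each pair (i,j) satisfies i < j and arr[i] > arr[j].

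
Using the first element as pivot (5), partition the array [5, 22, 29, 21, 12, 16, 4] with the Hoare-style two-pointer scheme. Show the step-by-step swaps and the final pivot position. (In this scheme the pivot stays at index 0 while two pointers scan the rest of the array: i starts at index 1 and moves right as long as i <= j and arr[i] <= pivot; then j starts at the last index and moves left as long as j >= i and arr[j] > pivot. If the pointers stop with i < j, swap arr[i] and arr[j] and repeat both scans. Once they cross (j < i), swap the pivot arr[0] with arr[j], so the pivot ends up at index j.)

Hoare-style two-pointer partition with pivot = 5:

Initial array: [5, 22, 29, 21, 12, 16, 4]

Pointers start at i = 1, j = 6.
i stops at index 1 (arr[1]=22 > 5), j stops at index 6 (arr[6]=4 <= 5): swap arr[1] and arr[6], array becomes [5, 4, 29, 21, 12, 16, 22]
i ends at 2, j ends at 1: the pointers have crossed (j < i), so scanning stops.

Swap pivot arr[0] with arr[1] to place pivot at position 1: [4, 5, 29, 21, 12, 16, 22]
Pivot position: 1

After partitioning with pivot 5, the array becomes [4, 5, 29, 21, 12, 16, 22]. The pivot is placed at index 1. All elements to the left of the pivot are <= 5, and all elements to the right are > 5.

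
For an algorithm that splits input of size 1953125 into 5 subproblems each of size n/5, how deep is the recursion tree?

For divide and conquer with division factor 5:

Problem sizes at each level:
Level 0: 1953125
Level 1: 390625
Level 2: 78125
Level 3: 15625
Level 4: 3125
Level 5: 625
Level 6: 125
Level 7: 25
Level 8: 5
Level 9: 1

The root is level 0 and the size-1 base case is level 9 (the tree spans levels 0 through 9, i.e. 10 levels counting the root), so the depth is the number of divisions: log_5(1953125) = 9

The recursion tree depth is log_5(1953125) = 9. At each level, the problem size is divided by 5, so it takes 9 divisions to reduce to a base case of size 1. The algorithm makes 5 recursive calls at each level.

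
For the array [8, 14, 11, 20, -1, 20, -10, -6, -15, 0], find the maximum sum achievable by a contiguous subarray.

Using Kadane's algorithm on [8, 14, 11, 20, -1, 20, -10, -6, -15, 0]:

Scanning through the array:
Position 1 (value 14): max_ending_here = 22, max_so_far = 22
Position 2 (value 11): max_ending_here = 33, max_so_far = 33
Position 3 (value 20): max_ending_here = 53, max_so_far = 53
Position 4 (value -1): max_ending_here = 52, max_so_far = 53
Position 5 (value 20): max_ending_here = 72, max_so_far = 72
Position 6 (value -10): max_ending_here = 62, max_so_far = 72
Position 7 (value -6): max_ending_here = 56, max_so_far = 72
Position 8 (value -15): max_ending_here = 41, max_so_far = 72
Position 9 (value 0): max_ending_here = 41, max_so_far = 72

Maximum subarray: [8, 14, 11, 20, -1, 20]
Maximum sum: 72

The maximum subarray is [8, 14, 11, 20, -1, 20] with sum 72. This subarray runs from index 0 to index 5.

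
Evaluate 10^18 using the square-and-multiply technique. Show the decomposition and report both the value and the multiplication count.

Computing 10^18 by squaring (build up from 10^1; each line after the first costs one multiplication):

10^1 = 10
10^2 = (10^1)^2 = 10^2 = 100
10^4 = (10^2)^2 = 100^2 = 10000
10^8 = (10^4)^2 = 10000^2 = 100000000
10^9 = 10 * 10^8 = 10 * 100000000 = 1000000000
10^18 = (10^9)^2 = 1000000000^2 = 1000000000000000000

Result: 1000000000000000000
Multiplications needed: 5 (5 lines after 10^1)

10^18 = 1000000000000000000. Using exponentiation by squaring, this requires 5 multiplications. The key idea: if the exponent is even, square the half-power; if odd, multiply by the base once.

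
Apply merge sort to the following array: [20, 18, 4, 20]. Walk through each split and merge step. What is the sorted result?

Merge sort trace:

Split: [20, 18, 4, 20] -> [20, 18] and [4, 20]
  Split: [20, 18] -> [20] and [18]
  Merge: [20] + [18] -> [18, 20]
  Split: [4, 20] -> [4] and [20]
  Merge: [4] + [20] -> [4, 20]
Merge: [18, 20] + [4, 20] -> [4, 18, 20, 20]

Final sorted array: [4, 18, 20, 20]

The merge sort proceeds by recursively splitting the array and merging sorted halves.
After all merges, the sorted array is [4, 18, 20, 20].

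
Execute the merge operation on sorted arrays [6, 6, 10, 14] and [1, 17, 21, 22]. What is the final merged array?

Merging process:

Compare 6 vs 1: take 1 from right. Merged: [1]
Compare 6 vs 17: take 6 from left. Merged: [1, 6]
Compare 6 vs 17: take 6 from left. Merged: [1, 6, 6]
Compare 10 vs 17: take 10 from left. Merged: [1, 6, 6, 10]
Compare 14 vs 17: take 14 from left. Merged: [1, 6, 6, 10, 14]
Append remaining from right: [17, 21, 22]. Merged: [1, 6, 6, 10, 14, 17, 21, 22]

Final merged array: [1, 6, 6, 10, 14, 17, 21, 22]
Total comparisons: 5

The merged array is [1, 6, 6, 10, 14, 17, 21, 22], requiring 5 comparisons. The merge step runs in O(n) time where n is the total number of elements.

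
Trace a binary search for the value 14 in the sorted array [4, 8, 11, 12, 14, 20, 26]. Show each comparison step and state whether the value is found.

Binary search for 14 in [4, 8, 11, 12, 14, 20, 26]:

lo=0, hi=6, mid=3, arr[mid]=12 -> 12 < 14, search right half
lo=4, hi=6, mid=5, arr[mid]=20 -> 20 > 14, search left half
lo=4, hi=4, mid=4, arr[mid]=14 -> Found target at index 4!

Binary search finds 14 at index 4 after 3 comparisons. The search repeatedly halves the search space by comparing with the middle element.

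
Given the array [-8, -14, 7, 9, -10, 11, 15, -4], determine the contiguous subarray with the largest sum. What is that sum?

Using Kadane's algorithm on [-8, -14, 7, 9, -10, 11, 15, -4]:

Scanning through the array:
Position 1 (value -14): max_ending_here = -14, max_so_far = -8
Position 2 (value 7): max_ending_here = 7, max_so_far = 7
Position 3 (value 9): max_ending_here = 16, max_so_far = 16
Position 4 (value -10): max_ending_here = 6, max_so_far = 16
Position 5 (value 11): max_ending_here = 17, max_so_far = 17
Position 6 (value 15): max_ending_here = 32, max_so_far = 32
Position 7 (value -4): max_ending_here = 28, max_so_far = 32

Maximum subarray: [7, 9, -10, 11, 15]
Maximum sum: 32

The maximum subarray is [7, 9, -10, 11, 15] with sum 32. This subarray runs from index 2 to index 6.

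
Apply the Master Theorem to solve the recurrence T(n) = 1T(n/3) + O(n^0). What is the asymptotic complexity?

Master Theorem for T(n) = 1T(n/3) + O(n^0):

a = 1, b = 3, c = 0
log_b(a) = log_3(1) = 0.0000

Case 2: c = 0 = log_3(1) = 0.0000
T(n) = O(n^0 log n) = O(log n)

For T(n) = 1T(n/3) + O(n^0): log_3(1) = 0.0000. This is Case 2 of the Master Theorem (c = log_b(a), equal work at all levels), giving O(log n).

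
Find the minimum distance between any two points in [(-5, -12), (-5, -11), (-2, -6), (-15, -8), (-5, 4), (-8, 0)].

Computing all pairwise distances among 6 points:

d((-5, -12), (-5, -11)) = 1.0 <-- minimum
d((-5, -12), (-2, -6)) = 6.7082
d((-5, -12), (-15, -8)) = 10.7703
d((-5, -12), (-5, 4)) = 16.0
d((-5, -12), (-8, 0)) = 12.3693
d((-5, -11), (-2, -6)) = 5.831
d((-5, -11), (-15, -8)) = 10.4403
d((-5, -11), (-5, 4)) = 15.0
d((-5, -11), (-8, 0)) = 11.4018
d((-2, -6), (-15, -8)) = 13.1529
d((-2, -6), (-5, 4)) = 10.4403
d((-2, -6), (-8, 0)) = 8.4853
d((-15, -8), (-5, 4)) = 15.6205
d((-15, -8), (-8, 0)) = 10.6301
d((-5, 4), (-8, 0)) = 5.0

Closest pair: (-5, -12) and (-5, -11) with distance 1.0

The closest pair is (-5, -12) and (-5, -11) with Euclidean distance 1.0. For 6 points, brute-force pairwise comparison is shown above. For large n, the divide-and-conquer algorithm (sort by x, recurse on halves, check the dividing strip) achieves O(n log n).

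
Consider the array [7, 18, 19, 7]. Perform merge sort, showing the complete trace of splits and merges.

Merge sort trace:

Split: [7, 18, 19, 7] -> [7, 18] and [19, 7]
  Split: [7, 18] -> [7] and [18]
  Merge: [7] + [18] -> [7, 18]
  Split: [19, 7] -> [19] and [7]
  Merge: [19] + [7] -> [7, 19]
Merge: [7, 18] + [7, 19] -> [7, 7, 18, 19]

Final sorted array: [7, 7, 18, 19]

The merge sort proceeds by recursively splitting the array and merging sorted halves.
After all merges, the sorted array is [7, 7, 18, 19].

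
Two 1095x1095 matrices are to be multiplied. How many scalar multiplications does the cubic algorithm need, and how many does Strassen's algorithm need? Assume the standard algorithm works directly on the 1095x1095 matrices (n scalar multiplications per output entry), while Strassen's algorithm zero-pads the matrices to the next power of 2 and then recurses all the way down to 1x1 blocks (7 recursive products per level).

Matrix multiplication for 1095x1095 matrices:

Strassen's algorithm requires power-of-2 dimensions. Pad 1095x1095 to 2048x2048 (next power of 2).

Standard algorithm: 1095^3 = 1312932375 multiplications
Strassen's algorithm: 7^(log2(2048)) = 7^11 = 1977326743 multiplications
Difference: 1312932375 - 1977326743 = -664394368 (Strassen uses MORE here due to padding overhead — for small or just-over-power-of-2 n, padding can outweigh the per-level savings)

Standard: 1312932375 multiplications (1095^3). Strassen: 1977326743 multiplications (7^11, after padding to 2048x2048). Strassen reduces 8 recursive multiplications to 7 at each level.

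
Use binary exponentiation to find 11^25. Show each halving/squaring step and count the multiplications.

Computing 11^25 by squaring (build up from 11^1; each line after the first costs one multiplication):

11^1 = 11
11^2 = (11^1)^2 = 11^2 = 121
11^3 = 11 * 11^2 = 11 * 121 = 1331
11^6 = (11^3)^2 = 1331^2 = 1771561
11^12 = (11^6)^2 = 1771561^2 = 3138428376721
11^24 = (11^12)^2 = 3138428376721^2 = 9849732675807611094711841
11^25 = 11 * 11^24 = 11 * 9849732675807611094711841 = 108347059433883722041830251

Result: 108347059433883722041830251
Multiplications needed: 6 (6 lines after 11^1)

11^25 = 108347059433883722041830251. Using exponentiation by squaring, this requires 6 multiplications. The key idea: if the exponent is even, square the half-power; if odd, multiply by the base once.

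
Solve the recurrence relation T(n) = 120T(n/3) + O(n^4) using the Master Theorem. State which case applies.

Master Theorem for T(n) = 120T(n/3) + O(n^4):

a = 120, b = 3, c = 4
log_b(a) = log_3(120) = 4.3578

Case 1: c = 4 < log_3(120) = 4.3578
T(n) = O(n^(log_3 120))

For T(n) = 120T(n/3) + O(n^4): log_3(120) = 4.3578. This is Case 1 of the Master Theorem (c < log_b(a), work dominated by leaves), giving O(n^(log_3 120)).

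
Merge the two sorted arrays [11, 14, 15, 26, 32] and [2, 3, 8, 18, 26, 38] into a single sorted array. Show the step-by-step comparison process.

Merging process:

Compare 11 vs 2: take 2 from right. Merged: [2]
Compare 11 vs 3: take 3 from right. Merged: [2, 3]
Compare 11 vs 8: take 8 from right. Merged: [2, 3, 8]
Compare 11 vs 18: take 11 from left. Merged: [2, 3, 8, 11]
Compare 14 vs 18: take 14 from left. Merged: [2, 3, 8, 11, 14]
Compare 15 vs 18: take 15 from left. Merged: [2, 3, 8, 11, 14, 15]
Compare 26 vs 18: take 18 from right. Merged: [2, 3, 8, 11, 14, 15, 18]
Compare 26 vs 26: take 26 from left. Merged: [2, 3, 8, 11, 14, 15, 18, 26]
Compare 32 vs 26: take 26 from right. Merged: [2, 3, 8, 11, 14, 15, 18, 26, 26]
Compare 32 vs 38: take 32 from left. Merged: [2, 3, 8, 11, 14, 15, 18, 26, 26, 32]
Append remaining from right: [38]. Merged: [2, 3, 8, 11, 14, 15, 18, 26, 26, 32, 38]

Final merged array: [2, 3, 8, 11, 14, 15, 18, 26, 26, 32, 38]
Total comparisons: 10

The merged array is [2, 3, 8, 11, 14, 15, 18, 26, 26, 32, 38], requiring 10 comparisons. The merge step runs in O(n) time where n is the total number of elements.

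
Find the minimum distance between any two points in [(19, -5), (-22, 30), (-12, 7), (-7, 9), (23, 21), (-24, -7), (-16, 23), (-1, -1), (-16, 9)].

Computing all pairwise distances among 9 points:

d((19, -5), (-22, 30)) = 53.9073
d((19, -5), (-12, 7)) = 33.2415
d((19, -5), (-7, 9)) = 29.5296
d((19, -5), (23, 21)) = 26.3059
d((19, -5), (-24, -7)) = 43.0465
d((19, -5), (-16, 23)) = 44.8219
d((19, -5), (-1, -1)) = 20.3961
d((19, -5), (-16, 9)) = 37.6962
d((-22, 30), (-12, 7)) = 25.0799
d((-22, 30), (-7, 9)) = 25.807
d((-22, 30), (23, 21)) = 45.8912
d((-22, 30), (-24, -7)) = 37.054
d((-22, 30), (-16, 23)) = 9.2195
d((-22, 30), (-1, -1)) = 37.4433
d((-22, 30), (-16, 9)) = 21.8403
d((-12, 7), (-7, 9)) = 5.3852
d((-12, 7), (23, 21)) = 37.6962
d((-12, 7), (-24, -7)) = 18.4391
d((-12, 7), (-16, 23)) = 16.4924
d((-12, 7), (-1, -1)) = 13.6015
d((-12, 7), (-16, 9)) = 4.4721 <-- minimum
d((-7, 9), (23, 21)) = 32.311
d((-7, 9), (-24, -7)) = 23.3452
d((-7, 9), (-16, 23)) = 16.6433
d((-7, 9), (-1, -1)) = 11.6619
d((-7, 9), (-16, 9)) = 9.0
d((23, 21), (-24, -7)) = 54.7083
d((23, 21), (-16, 23)) = 39.0512
d((23, 21), (-1, -1)) = 32.5576
d((23, 21), (-16, 9)) = 40.8044
d((-24, -7), (-16, 23)) = 31.0483
d((-24, -7), (-1, -1)) = 23.7697
d((-24, -7), (-16, 9)) = 17.8885
d((-16, 23), (-1, -1)) = 28.3019
d((-16, 23), (-16, 9)) = 14.0
d((-1, -1), (-16, 9)) = 18.0278

Closest pair: (-12, 7) and (-16, 9) with distance 4.4721

The closest pair is (-12, 7) and (-16, 9) with Euclidean distance 4.4721. For 9 points, brute-force pairwise comparison is shown above. For large n, the divide-and-conquer algorithm (sort by x, recurse on halves, check the dividing strip) achieves O(n log n).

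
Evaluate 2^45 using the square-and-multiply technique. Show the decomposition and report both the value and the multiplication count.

Computing 2^45 by squaring (build up from 2^1; each line after the first costs one multiplication):

2^1 = 2
2^2 = (2^1)^2 = 2^2 = 4
2^4 = (2^2)^2 = 4^2 = 16
2^5 = 2 * 2^4 = 2 * 16 = 32
2^10 = (2^5)^2 = 32^2 = 1024
2^11 = 2 * 2^10 = 2 * 1024 = 2048
2^22 = (2^11)^2 = 2048^2 = 4194304
2^44 = (2^22)^2 = 4194304^2 = 17592186044416
2^45 = 2 * 2^44 = 2 * 17592186044416 = 35184372088832

Result: 35184372088832
Multiplications needed: 8 (8 lines after 2^1)

2^45 = 35184372088832. Using exponentiation by squaring, this requires 8 multiplications. The key idea: if the exponent is even, square the half-power; if odd, multiply by the base once.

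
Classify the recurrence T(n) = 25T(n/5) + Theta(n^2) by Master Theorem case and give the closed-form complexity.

Master Theorem for T(n) = 25T(n/5) + O(n^2):

a = 25, b = 5, c = 2
log_b(a) = log_5(25) = 2.0000

Case 2: c = 2 = log_5(25) = 2.0000
T(n) = O(n^2 log n) = O(n^2 log n)

For T(n) = 25T(n/5) + O(n^2): log_5(25) = 2.0000. This is Case 2 of the Master Theorem (c = log_b(a), equal work at all levels), giving O(n^2 log n).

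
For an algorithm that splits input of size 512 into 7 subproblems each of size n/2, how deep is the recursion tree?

For divide and conquer with division factor 2:

Problem sizes at each level:
Level 0: 512
Level 1: 256
Level 2: 128
Level 3: 64
Level 4: 32
Level 5: 16
Level 6: 8
Level 7: 4
Level 8: 2
Level 9: 1

The root is level 0 and the size-1 base case is level 9 (the tree spans levels 0 through 9, i.e. 10 levels counting the root), so the depth is the number of divisions: log_2(512) = 9

The recursion tree depth is log_2(512) = 9. At each level, the problem size is divided by 2, so it takes 9 divisions to reduce to a base case of size 1. The algorithm makes 7 recursive calls at each level.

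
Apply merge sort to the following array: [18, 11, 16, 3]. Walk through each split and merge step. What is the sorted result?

Merge sort trace:

Split: [18, 11, 16, 3] -> [18, 11] and [16, 3]
  Split: [18, 11] -> [18] and [11]
  Merge: [18] + [11] -> [11, 18]
  Split: [16, 3] -> [16] and [3]
  Merge: [16] + [3] -> [3, 16]
Merge: [11, 18] + [3, 16] -> [3, 11, 16, 18]

Final sorted array: [3, 11, 16, 18]

The merge sort proceeds by recursively splitting the array and merging sorted halves.
After all merges, the sorted array is [3, 11, 16, 18].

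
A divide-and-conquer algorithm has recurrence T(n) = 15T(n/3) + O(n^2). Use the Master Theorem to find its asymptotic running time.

Master Theorem for T(n) = 15T(n/3) + O(n^2):

a = 15, b = 3, c = 2
log_b(a) = log_3(15) = 2.4650

Case 1: c = 2 < log_3(15) = 2.4650
T(n) = O(n^(log_3 15))

For T(n) = 15T(n/3) + O(n^2): log_3(15) = 2.4650. This is Case 1 of the Master Theorem (c < log_b(a), work dominated by leaves), giving O(n^(log_3 15)).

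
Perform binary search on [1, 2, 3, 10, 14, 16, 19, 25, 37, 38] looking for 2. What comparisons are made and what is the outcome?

Binary search for 2 in [1, 2, 3, 10, 14, 16, 19, 25, 37, 38]:

lo=0, hi=9, mid=4, arr[mid]=14 -> 14 > 2, search left half
lo=0, hi=3, mid=1, arr[mid]=2 -> Found target at index 1!

Binary search finds 2 at index 1 after 2 comparisons. The search repeatedly halves the search space by comparing with the middle element.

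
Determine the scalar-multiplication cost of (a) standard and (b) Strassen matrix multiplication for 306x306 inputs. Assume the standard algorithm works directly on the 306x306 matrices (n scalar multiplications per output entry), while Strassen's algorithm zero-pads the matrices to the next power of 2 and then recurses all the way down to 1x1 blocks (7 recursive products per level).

Matrix multiplication for 306x306 matrices:

Strassen's algorithm requires power-of-2 dimensions. Pad 306x306 to 512x512 (next power of 2).

Standard algorithm: 306^3 = 28652616 multiplications
Strassen's algorithm: 7^(log2(512)) = 7^9 = 40353607 multiplications
Difference: 28652616 - 40353607 = -11700991 (Strassen uses MORE here due to padding overhead — for small or just-over-power-of-2 n, padding can outweigh the per-level savings)

Standard: 28652616 multiplications (306^3). Strassen: 40353607 multiplications (7^9, after padding to 512x512). Strassen reduces 8 recursive multiplications to 7 at each level.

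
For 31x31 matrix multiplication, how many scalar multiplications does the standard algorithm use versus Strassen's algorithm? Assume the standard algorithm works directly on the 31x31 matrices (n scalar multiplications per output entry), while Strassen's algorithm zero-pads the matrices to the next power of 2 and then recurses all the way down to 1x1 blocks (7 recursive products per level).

Matrix multiplication for 31x31 matrices:

Strassen's algorithm requires power-of-2 dimensions. Pad 31x31 to 32x32 (next power of 2).

Standard algorithm: 31^3 = 29791 multiplications
Strassen's algorithm: 7^(log2(32)) = 7^5 = 16807 multiplications
Savings: 29791 - 16807 = 12984 multiplications

Standard: 29791 multiplications (31^3). Strassen: 16807 multiplications (7^5, after padding to 32x32). Strassen reduces 8 recursive multiplications to 7 at each level.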